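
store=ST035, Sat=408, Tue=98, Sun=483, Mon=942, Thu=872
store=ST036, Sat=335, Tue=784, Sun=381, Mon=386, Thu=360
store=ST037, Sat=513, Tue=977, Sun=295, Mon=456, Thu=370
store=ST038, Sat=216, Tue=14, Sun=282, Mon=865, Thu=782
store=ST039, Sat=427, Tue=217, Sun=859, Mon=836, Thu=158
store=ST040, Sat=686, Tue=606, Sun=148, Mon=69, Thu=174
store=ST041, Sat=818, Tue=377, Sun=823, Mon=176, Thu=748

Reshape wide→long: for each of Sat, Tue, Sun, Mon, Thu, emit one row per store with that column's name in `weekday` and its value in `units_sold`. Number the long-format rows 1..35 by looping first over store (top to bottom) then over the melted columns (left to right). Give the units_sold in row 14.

35 rows total (7 × 5). Row 14: index ⌊(14-1)/5⌋ = 2 into store → ST037; (14-1) mod 5 = 3 into the melted columns → Mon.
So row 14 is (ST037, Mon, 456); units_sold = 456.

456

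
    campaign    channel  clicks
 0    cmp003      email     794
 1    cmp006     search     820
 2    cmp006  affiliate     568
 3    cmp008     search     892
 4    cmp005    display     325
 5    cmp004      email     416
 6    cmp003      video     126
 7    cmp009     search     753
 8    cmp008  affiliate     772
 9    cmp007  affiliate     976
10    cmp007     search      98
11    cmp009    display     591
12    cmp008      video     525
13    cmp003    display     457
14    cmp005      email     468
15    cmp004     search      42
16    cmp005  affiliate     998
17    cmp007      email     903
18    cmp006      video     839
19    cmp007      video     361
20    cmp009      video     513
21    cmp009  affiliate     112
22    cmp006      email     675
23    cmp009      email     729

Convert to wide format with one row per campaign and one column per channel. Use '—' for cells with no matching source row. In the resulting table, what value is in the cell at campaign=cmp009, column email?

The long row with campaign=cmp009, channel=email has clicks=729.

729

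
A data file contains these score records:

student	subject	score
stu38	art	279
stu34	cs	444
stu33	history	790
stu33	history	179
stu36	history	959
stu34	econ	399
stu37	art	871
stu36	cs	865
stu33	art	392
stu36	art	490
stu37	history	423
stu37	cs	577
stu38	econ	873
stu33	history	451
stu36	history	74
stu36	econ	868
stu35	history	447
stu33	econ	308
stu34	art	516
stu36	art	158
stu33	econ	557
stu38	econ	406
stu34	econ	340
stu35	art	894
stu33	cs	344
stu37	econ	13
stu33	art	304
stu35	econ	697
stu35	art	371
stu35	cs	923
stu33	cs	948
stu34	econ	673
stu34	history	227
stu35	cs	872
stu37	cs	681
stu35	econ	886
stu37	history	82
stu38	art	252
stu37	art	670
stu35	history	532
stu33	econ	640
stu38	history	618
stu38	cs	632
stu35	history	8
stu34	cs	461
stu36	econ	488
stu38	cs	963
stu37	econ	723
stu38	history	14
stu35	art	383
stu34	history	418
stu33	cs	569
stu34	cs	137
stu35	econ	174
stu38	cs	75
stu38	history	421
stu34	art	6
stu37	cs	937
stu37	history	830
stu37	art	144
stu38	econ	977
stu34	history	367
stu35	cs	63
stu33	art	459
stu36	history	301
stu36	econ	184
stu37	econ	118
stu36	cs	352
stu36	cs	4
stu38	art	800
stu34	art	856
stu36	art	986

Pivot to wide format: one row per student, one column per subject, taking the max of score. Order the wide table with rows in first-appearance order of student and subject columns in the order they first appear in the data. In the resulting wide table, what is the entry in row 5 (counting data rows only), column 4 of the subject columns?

723

With rows in first-appearance order of student, row 5 is student=stu37. subject columns in first-appearance order: art, cs, history, econ; column 4 is econ.
Long rows with student=stu37, subject=econ: max(13, 723, 118) = 723.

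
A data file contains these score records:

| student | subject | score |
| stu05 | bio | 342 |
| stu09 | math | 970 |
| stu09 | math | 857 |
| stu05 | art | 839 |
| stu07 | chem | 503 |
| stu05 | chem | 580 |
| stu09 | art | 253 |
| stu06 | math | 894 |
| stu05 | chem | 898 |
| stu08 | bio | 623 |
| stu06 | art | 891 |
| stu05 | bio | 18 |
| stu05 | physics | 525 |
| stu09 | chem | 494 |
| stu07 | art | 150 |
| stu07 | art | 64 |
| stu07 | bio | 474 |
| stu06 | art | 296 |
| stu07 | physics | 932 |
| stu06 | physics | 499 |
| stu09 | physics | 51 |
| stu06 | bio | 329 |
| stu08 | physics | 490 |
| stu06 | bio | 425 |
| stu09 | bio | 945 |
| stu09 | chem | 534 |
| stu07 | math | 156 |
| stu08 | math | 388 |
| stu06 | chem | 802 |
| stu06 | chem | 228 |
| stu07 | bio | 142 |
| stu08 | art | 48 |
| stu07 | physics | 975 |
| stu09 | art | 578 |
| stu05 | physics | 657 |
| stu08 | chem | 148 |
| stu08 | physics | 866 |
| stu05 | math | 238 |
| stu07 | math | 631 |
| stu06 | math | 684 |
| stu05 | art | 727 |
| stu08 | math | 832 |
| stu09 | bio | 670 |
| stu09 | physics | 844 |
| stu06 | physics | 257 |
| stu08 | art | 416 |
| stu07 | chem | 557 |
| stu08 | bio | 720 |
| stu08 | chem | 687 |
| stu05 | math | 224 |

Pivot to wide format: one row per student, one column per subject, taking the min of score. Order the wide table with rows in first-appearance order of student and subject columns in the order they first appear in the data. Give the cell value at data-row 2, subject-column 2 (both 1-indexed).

With rows in first-appearance order of student, row 2 is student=stu09. subject columns in first-appearance order: bio, math, art, chem, physics; column 2 is math.
Long rows with student=stu09, subject=math: min(970, 857) = 857.

857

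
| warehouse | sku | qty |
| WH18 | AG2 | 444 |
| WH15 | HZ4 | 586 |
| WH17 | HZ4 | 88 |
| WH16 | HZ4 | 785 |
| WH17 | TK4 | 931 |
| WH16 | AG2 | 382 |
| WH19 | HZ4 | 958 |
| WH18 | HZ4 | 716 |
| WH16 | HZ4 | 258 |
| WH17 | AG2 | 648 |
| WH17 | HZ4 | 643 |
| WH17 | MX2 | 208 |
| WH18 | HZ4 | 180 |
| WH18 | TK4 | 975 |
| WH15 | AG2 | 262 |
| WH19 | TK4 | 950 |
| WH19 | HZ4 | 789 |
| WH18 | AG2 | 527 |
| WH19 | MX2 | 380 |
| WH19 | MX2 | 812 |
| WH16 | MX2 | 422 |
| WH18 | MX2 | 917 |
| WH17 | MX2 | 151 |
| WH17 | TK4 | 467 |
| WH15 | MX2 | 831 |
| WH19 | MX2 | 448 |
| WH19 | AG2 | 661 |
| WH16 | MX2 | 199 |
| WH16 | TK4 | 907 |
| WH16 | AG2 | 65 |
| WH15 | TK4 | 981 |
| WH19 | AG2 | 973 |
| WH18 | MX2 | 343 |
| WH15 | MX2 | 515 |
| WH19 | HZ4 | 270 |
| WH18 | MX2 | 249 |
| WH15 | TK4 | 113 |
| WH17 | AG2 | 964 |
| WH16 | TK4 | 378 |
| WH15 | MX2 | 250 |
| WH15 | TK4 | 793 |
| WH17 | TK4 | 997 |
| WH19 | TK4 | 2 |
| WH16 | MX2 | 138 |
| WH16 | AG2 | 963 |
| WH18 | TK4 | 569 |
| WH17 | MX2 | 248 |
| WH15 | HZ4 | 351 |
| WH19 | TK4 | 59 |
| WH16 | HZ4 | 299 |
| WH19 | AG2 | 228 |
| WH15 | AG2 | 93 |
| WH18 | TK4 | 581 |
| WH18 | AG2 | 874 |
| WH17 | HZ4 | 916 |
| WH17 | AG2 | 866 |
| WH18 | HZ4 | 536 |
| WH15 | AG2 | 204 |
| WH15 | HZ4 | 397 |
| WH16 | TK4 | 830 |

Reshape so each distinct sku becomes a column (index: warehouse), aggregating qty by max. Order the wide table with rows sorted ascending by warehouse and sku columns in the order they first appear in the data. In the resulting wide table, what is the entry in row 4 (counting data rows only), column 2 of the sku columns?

716

With rows sorted ascending by warehouse, row 4 is warehouse=WH18. sku columns in first-appearance order: AG2, HZ4, TK4, MX2; column 2 is HZ4.
Long rows with warehouse=WH18, sku=HZ4: max(716, 180, 536) = 716.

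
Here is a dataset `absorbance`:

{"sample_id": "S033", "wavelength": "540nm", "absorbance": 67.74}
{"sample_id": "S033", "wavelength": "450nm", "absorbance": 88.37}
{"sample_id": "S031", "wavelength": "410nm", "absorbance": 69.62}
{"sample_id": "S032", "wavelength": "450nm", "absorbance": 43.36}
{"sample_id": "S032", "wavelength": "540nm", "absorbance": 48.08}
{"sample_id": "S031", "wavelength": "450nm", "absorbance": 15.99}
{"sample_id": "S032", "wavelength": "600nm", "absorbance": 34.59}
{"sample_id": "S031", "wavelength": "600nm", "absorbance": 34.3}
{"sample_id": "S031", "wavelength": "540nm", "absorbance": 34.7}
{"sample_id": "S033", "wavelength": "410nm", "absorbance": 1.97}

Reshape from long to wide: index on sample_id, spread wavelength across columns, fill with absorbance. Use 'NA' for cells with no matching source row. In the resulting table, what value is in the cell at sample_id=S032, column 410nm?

NA

No long-format row has sample_id=S032 and wavelength=410nm, so the cell is NA.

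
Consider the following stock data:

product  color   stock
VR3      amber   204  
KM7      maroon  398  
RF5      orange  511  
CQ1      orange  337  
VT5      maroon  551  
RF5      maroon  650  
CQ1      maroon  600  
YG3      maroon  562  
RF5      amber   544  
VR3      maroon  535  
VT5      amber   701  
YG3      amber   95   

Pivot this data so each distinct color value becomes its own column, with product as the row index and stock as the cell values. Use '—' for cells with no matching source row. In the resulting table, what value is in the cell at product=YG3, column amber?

The long row with product=YG3, color=amber has stock=95.

95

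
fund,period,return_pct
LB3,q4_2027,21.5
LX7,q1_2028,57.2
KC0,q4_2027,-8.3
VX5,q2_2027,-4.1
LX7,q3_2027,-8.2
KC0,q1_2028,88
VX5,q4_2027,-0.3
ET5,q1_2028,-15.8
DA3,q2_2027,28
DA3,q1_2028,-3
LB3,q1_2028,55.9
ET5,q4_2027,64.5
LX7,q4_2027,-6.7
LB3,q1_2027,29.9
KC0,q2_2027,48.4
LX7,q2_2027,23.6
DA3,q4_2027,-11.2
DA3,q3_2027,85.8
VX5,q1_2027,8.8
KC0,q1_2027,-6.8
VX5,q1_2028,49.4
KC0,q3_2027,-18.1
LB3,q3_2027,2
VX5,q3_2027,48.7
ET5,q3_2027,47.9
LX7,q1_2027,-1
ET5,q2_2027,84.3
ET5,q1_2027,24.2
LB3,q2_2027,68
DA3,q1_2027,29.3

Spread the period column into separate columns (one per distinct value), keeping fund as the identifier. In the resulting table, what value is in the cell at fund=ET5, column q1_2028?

-15.8

Wide layout: rows indexed by fund, columns are the 5 distinct period values (q4_2027, q1_2028, q2_2027, q3_2027, q1_2027).
Cell (fund=ET5, period=q1_2028) draws from the long row where fund=ET5 and period=q1_2028, which has return_pct=-15.8.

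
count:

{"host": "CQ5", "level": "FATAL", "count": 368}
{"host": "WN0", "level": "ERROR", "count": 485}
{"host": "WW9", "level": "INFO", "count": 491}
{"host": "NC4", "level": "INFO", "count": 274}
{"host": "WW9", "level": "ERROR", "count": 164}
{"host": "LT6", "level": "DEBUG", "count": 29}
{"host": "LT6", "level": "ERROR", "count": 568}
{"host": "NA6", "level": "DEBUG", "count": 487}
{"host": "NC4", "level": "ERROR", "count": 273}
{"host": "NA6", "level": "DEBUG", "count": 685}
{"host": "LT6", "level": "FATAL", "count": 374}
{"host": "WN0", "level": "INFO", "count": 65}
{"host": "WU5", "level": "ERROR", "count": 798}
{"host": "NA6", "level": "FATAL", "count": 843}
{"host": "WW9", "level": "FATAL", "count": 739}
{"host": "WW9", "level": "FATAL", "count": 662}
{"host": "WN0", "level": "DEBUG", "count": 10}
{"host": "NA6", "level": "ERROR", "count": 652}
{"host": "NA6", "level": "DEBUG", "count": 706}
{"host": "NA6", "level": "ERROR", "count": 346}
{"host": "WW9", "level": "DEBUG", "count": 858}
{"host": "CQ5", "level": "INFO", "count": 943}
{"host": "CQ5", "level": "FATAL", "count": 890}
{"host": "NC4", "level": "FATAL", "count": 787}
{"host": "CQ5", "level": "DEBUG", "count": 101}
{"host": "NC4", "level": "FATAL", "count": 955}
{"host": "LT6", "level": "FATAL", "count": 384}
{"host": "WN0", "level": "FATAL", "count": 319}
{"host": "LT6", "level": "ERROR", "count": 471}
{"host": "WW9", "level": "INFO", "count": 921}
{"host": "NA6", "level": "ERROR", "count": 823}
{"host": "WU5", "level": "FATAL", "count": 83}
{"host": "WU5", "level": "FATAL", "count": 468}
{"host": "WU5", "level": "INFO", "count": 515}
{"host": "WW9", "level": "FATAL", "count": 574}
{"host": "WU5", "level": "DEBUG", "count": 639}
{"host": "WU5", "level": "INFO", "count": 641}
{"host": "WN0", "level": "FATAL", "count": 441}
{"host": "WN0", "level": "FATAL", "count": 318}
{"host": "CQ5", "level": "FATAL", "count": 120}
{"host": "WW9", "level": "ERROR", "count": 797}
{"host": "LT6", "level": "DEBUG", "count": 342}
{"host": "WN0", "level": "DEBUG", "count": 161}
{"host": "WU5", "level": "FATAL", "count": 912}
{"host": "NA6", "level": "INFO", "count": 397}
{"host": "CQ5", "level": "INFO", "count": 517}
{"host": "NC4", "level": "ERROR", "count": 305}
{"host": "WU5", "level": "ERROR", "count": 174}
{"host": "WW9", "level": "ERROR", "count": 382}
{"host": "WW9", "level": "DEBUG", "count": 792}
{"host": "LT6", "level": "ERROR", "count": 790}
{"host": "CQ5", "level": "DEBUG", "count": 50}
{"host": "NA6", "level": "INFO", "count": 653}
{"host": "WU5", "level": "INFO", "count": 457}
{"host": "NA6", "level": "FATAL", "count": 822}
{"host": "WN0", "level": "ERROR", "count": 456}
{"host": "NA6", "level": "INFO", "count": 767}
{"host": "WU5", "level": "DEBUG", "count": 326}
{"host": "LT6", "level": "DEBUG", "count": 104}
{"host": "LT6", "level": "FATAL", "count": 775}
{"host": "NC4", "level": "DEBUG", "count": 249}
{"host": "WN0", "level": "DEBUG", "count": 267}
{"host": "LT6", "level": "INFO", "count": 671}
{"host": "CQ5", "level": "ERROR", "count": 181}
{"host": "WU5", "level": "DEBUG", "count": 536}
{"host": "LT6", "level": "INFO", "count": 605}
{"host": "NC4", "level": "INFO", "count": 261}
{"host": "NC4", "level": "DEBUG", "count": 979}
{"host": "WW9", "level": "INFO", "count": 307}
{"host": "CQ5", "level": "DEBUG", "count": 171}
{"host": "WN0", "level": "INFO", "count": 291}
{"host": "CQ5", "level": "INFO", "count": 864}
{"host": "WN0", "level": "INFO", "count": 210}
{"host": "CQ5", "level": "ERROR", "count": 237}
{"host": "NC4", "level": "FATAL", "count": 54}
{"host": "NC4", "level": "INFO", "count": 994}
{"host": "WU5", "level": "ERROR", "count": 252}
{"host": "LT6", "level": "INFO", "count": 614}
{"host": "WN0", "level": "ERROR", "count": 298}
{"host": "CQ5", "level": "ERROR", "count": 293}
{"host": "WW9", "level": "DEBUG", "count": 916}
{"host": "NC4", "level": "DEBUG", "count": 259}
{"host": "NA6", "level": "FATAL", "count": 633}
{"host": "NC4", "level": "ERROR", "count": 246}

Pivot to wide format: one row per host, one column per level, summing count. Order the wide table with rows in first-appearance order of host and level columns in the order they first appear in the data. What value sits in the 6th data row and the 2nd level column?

With rows in first-appearance order of host, row 6 is host=NA6. level columns in first-appearance order: FATAL, ERROR, INFO, DEBUG; column 2 is ERROR.
Long rows with host=NA6, level=ERROR: 652 + 346 + 823 = 1821.

1821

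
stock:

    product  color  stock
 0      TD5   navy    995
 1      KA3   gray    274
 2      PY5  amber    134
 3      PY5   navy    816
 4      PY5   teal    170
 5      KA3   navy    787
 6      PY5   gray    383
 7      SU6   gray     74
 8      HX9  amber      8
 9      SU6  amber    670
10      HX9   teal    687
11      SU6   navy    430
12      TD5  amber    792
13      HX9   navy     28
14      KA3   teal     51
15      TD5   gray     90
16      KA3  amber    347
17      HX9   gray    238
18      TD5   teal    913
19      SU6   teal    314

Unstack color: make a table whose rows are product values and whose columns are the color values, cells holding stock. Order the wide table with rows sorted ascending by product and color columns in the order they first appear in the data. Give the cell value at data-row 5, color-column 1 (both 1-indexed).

995

With rows sorted ascending by product, row 5 is product=TD5. color columns in first-appearance order: navy, gray, amber, teal; column 1 is navy.
Long rows with product=TD5, color=navy: stock = 995.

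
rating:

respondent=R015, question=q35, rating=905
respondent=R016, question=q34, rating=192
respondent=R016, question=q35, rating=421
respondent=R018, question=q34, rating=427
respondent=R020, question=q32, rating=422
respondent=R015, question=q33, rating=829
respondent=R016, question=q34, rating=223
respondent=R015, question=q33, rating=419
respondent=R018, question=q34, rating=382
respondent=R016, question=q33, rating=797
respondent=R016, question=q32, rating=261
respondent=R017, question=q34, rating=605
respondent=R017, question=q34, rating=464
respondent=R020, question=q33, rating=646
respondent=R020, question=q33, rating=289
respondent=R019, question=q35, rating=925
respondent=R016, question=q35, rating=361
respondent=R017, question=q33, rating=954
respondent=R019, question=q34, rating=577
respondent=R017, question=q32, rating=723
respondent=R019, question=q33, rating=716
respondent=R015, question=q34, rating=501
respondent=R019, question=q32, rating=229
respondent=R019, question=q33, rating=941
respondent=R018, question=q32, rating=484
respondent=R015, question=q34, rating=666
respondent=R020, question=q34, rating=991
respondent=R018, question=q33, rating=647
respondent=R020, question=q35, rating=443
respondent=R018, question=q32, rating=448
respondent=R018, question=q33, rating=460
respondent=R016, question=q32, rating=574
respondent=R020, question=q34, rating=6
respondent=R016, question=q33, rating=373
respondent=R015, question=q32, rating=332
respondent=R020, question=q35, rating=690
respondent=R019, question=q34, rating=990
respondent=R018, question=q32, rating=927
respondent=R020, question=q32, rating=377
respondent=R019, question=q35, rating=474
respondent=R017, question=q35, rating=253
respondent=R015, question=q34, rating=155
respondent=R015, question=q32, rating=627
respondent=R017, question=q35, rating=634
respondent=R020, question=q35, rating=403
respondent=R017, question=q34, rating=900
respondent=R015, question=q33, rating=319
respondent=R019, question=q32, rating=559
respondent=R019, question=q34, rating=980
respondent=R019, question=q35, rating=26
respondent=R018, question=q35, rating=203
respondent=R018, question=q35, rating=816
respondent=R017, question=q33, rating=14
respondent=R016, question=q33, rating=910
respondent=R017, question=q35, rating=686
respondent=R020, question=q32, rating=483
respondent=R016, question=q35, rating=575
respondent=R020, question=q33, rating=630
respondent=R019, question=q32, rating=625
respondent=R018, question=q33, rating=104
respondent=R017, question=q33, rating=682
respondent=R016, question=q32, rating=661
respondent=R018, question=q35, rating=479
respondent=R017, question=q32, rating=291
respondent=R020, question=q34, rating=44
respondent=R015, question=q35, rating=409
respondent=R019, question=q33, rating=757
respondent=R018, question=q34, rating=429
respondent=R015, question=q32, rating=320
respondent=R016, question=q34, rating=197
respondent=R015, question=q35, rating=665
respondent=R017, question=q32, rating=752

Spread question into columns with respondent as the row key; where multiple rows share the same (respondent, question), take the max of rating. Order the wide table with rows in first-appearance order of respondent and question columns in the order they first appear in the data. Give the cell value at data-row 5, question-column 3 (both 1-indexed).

752

With rows in first-appearance order of respondent, row 5 is respondent=R017. question columns in first-appearance order: q35, q34, q32, q33; column 3 is q32.
Long rows with respondent=R017, question=q32: max(723, 291, 752) = 752.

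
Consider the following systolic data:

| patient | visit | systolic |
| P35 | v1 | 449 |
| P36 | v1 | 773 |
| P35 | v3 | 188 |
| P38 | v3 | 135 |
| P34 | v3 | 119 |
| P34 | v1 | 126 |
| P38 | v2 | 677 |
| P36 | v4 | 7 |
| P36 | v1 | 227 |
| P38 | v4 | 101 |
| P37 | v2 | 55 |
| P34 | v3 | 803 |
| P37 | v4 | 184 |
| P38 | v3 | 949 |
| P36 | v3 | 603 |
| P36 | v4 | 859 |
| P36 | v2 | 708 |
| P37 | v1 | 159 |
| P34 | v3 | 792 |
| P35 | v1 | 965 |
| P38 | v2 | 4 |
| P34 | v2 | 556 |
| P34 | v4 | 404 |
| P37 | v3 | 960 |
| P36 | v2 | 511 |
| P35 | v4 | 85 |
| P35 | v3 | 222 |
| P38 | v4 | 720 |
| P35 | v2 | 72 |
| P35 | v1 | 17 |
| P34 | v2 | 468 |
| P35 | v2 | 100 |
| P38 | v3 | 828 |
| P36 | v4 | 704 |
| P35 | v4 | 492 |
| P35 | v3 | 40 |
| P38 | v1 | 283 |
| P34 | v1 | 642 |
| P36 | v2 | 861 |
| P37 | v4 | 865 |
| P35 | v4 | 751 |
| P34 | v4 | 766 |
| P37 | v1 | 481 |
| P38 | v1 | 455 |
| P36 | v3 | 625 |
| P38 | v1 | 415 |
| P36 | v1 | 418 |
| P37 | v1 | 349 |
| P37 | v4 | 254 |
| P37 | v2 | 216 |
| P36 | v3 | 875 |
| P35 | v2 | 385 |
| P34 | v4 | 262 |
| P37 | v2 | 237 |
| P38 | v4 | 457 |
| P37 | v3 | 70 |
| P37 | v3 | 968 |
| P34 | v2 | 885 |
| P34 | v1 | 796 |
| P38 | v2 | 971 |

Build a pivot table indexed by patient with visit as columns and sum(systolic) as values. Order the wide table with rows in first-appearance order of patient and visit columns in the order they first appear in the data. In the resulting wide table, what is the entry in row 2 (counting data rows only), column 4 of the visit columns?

With rows in first-appearance order of patient, row 2 is patient=P36. visit columns in first-appearance order: v1, v3, v2, v4; column 4 is v4.
Long rows with patient=P36, visit=v4: 7 + 859 + 704 = 1570.

1570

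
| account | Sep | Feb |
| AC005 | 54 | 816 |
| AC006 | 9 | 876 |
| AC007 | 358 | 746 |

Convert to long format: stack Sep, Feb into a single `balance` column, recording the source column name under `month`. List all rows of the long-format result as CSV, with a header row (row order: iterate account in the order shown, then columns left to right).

account,month,balance
AC005,Sep,54
AC005,Feb,816
AC006,Sep,9
AC006,Feb,876
AC007,Sep,358
AC007,Feb,746

Each (account, column) pair becomes one row: 3 × 2 = 6 rows.
For example, (AC005, Sep) → balance=54.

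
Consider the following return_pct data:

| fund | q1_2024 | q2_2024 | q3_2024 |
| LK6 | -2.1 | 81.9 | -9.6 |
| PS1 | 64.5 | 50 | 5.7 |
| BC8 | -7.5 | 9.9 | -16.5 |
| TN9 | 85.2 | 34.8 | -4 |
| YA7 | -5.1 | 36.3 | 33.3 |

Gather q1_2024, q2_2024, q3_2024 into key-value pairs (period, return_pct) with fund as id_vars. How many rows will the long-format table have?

15

5 fund values × 3 melted columns = 15 rows.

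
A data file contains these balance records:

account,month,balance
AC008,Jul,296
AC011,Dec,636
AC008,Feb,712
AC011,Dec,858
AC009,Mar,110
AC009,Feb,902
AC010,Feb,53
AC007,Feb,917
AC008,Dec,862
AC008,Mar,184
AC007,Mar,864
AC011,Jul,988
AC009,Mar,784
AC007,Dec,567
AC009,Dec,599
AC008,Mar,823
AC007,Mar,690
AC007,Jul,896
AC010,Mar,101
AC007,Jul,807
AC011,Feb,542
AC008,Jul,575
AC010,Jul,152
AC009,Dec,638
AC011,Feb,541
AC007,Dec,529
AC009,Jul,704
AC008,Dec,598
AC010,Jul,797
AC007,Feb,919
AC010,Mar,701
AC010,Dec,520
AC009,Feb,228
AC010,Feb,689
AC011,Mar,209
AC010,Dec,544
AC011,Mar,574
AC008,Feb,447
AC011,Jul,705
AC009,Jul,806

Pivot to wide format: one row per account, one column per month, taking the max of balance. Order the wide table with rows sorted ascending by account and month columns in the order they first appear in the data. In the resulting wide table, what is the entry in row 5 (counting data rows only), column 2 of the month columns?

858

With rows sorted ascending by account, row 5 is account=AC011. month columns in first-appearance order: Jul, Dec, Feb, Mar; column 2 is Dec.
Long rows with account=AC011, month=Dec: max(636, 858) = 858.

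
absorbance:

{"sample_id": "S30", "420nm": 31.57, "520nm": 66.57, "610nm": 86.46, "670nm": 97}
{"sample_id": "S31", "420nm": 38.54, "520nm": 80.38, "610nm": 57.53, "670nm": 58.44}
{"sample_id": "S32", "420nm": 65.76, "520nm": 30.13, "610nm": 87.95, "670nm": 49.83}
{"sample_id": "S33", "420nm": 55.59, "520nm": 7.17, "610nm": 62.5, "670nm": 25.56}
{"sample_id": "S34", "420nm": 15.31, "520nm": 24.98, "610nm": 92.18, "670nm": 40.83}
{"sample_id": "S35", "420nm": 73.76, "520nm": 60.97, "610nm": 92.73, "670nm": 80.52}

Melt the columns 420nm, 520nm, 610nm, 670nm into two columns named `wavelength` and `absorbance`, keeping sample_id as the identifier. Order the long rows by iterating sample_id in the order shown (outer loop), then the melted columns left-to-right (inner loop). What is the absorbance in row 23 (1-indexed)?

24 rows total (6 × 4). Row 23: index ⌊(23-1)/4⌋ = 5 into sample_id → S35; (23-1) mod 4 = 2 into the melted columns → 610nm.
So row 23 is (S35, 610nm, 92.73); absorbance = 92.73.

92.73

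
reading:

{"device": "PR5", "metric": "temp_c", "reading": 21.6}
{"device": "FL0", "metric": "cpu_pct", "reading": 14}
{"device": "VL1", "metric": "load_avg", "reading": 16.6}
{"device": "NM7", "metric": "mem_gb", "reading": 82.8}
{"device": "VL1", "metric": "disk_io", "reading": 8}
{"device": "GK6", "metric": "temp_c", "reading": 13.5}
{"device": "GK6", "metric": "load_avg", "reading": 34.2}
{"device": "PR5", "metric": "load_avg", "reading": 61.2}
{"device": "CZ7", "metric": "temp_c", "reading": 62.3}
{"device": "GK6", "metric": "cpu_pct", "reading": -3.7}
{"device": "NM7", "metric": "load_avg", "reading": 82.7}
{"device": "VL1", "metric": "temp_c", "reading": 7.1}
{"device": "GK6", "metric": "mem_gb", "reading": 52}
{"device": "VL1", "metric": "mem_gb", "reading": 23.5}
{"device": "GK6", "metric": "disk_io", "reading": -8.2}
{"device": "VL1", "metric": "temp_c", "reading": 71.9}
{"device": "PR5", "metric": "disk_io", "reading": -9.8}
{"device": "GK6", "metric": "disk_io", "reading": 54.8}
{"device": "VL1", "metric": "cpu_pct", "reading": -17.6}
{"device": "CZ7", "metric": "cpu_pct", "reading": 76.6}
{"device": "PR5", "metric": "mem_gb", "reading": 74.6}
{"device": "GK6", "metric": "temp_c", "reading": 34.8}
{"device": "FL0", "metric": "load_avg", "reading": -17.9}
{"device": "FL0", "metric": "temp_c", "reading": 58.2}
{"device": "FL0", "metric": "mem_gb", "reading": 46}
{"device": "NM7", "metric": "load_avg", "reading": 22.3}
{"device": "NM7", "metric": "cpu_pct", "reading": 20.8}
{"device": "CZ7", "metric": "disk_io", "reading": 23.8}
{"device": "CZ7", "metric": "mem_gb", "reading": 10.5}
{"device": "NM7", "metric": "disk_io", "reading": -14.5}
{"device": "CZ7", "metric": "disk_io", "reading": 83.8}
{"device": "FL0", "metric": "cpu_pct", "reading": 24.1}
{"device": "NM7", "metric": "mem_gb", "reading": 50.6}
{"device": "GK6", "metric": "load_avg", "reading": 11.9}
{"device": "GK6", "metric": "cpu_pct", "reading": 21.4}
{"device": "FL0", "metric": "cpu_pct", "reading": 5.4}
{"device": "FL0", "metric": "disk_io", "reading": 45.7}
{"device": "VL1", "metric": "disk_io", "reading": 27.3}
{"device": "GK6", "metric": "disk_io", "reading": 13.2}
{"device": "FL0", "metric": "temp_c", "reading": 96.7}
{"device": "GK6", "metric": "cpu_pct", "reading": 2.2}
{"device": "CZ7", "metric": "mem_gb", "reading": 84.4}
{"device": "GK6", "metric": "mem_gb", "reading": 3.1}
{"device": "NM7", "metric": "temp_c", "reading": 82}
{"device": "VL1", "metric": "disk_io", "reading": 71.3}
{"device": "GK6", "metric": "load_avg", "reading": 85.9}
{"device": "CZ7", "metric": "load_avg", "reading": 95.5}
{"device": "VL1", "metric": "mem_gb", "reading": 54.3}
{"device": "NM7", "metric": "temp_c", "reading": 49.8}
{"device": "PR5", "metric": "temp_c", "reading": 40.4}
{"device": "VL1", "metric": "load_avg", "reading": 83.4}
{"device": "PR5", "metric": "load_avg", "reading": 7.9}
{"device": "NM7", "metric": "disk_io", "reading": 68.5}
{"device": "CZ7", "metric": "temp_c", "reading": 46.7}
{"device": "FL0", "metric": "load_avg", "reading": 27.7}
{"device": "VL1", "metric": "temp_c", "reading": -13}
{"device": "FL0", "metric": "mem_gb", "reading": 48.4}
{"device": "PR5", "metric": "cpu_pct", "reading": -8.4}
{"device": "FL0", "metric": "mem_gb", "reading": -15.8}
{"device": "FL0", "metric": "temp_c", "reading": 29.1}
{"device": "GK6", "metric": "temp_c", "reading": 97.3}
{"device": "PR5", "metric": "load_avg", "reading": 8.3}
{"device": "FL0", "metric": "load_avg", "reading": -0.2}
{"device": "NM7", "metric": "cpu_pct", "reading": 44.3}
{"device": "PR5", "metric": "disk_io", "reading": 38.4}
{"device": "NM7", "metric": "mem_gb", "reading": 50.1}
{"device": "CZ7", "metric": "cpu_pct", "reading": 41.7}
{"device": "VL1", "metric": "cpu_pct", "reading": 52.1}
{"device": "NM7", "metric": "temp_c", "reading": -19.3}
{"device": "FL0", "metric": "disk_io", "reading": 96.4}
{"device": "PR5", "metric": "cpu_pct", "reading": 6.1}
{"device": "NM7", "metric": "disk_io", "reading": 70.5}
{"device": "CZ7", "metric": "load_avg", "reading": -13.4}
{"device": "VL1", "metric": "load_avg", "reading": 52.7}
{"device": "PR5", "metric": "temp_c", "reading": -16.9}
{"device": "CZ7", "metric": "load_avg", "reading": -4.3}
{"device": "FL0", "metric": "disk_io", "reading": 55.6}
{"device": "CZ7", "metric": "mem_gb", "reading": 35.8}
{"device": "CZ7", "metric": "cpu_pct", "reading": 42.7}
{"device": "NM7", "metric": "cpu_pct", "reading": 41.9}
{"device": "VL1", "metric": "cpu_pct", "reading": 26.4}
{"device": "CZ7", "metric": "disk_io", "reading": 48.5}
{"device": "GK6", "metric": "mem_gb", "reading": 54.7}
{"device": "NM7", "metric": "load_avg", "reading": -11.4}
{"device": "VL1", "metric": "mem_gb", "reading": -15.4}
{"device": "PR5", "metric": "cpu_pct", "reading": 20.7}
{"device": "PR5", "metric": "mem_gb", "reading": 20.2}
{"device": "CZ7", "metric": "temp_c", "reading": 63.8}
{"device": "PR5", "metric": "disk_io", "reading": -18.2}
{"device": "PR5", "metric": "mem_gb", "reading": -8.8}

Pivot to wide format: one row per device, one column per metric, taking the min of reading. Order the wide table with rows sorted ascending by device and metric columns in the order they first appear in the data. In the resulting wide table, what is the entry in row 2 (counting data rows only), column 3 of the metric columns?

-17.9

With rows sorted ascending by device, row 2 is device=FL0. metric columns in first-appearance order: temp_c, cpu_pct, load_avg, mem_gb, disk_io; column 3 is load_avg.
Long rows with device=FL0, metric=load_avg: min(-17.9, 27.7, -0.2) = -17.9.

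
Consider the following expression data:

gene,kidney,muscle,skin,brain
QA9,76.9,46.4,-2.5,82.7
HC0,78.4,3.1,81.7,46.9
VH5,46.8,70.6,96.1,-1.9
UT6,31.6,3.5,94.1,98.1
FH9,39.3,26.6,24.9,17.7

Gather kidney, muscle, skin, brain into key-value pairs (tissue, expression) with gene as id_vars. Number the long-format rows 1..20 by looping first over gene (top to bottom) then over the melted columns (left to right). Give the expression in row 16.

20 rows total (5 × 4). Row 16: index ⌊(16-1)/4⌋ = 3 into gene → UT6; (16-1) mod 4 = 3 into the melted columns → brain.
So row 16 is (UT6, brain, 98.1); expression = 98.1.

98.1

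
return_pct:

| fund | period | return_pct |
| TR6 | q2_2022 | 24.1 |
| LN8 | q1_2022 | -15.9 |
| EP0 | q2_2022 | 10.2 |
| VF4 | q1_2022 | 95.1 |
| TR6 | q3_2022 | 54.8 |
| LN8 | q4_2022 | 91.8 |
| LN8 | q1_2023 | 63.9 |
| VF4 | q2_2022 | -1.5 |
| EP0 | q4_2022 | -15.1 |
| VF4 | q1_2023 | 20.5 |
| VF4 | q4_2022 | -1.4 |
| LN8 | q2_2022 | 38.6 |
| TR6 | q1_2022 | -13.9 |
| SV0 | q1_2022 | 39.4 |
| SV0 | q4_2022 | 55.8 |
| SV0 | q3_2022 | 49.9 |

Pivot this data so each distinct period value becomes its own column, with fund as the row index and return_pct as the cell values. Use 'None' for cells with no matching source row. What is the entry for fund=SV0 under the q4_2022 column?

55.8

The long row with fund=SV0, period=q4_2022 has return_pct=55.8.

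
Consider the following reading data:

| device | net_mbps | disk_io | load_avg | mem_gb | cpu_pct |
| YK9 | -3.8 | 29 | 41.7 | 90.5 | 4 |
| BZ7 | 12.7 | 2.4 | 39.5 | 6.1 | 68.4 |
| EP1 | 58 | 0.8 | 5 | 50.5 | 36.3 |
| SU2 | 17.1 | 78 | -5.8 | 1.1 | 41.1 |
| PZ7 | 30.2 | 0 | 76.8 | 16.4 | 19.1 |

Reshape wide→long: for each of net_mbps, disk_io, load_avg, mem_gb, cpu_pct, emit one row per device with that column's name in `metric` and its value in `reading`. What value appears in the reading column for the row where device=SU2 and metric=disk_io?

Unpivoting turns each (device, wide-column) pair into one long row.
The wide cell at row SU2, column disk_io holds 78, so the long row (SU2, disk_io) has reading=78.

78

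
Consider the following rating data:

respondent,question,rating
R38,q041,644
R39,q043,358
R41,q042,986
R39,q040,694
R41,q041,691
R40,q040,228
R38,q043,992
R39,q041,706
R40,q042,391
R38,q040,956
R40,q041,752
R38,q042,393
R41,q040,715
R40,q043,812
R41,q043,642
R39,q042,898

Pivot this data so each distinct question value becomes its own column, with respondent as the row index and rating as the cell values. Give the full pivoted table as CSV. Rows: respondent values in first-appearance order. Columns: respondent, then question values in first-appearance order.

respondent,q041,q043,q042,q040
R38,644,992,393,956
R39,706,358,898,694
R41,691,642,986,715
R40,752,812,391,228

Columns: respondent plus the 4 distinct question values (q041, q043, q042, q040).
For example, row R38 column q041 takes rating=644 from the long row (R38, q041).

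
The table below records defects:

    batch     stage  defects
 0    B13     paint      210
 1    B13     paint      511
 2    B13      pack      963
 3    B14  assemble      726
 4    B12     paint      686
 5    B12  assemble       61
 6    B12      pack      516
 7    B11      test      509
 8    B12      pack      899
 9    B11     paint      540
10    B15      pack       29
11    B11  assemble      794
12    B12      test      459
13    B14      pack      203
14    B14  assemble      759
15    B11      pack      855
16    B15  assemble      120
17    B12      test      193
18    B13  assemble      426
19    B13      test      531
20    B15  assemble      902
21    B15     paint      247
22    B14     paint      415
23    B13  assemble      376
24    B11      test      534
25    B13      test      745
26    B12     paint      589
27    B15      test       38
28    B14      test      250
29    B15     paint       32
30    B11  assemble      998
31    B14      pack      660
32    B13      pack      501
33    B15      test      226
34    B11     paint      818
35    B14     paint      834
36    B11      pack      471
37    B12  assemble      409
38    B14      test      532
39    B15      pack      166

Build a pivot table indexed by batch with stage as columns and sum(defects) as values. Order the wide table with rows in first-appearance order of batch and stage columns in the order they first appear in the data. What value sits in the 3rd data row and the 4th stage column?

652

With rows in first-appearance order of batch, row 3 is batch=B12. stage columns in first-appearance order: paint, pack, assemble, test; column 4 is test.
Long rows with batch=B12, stage=test: 459 + 193 = 652.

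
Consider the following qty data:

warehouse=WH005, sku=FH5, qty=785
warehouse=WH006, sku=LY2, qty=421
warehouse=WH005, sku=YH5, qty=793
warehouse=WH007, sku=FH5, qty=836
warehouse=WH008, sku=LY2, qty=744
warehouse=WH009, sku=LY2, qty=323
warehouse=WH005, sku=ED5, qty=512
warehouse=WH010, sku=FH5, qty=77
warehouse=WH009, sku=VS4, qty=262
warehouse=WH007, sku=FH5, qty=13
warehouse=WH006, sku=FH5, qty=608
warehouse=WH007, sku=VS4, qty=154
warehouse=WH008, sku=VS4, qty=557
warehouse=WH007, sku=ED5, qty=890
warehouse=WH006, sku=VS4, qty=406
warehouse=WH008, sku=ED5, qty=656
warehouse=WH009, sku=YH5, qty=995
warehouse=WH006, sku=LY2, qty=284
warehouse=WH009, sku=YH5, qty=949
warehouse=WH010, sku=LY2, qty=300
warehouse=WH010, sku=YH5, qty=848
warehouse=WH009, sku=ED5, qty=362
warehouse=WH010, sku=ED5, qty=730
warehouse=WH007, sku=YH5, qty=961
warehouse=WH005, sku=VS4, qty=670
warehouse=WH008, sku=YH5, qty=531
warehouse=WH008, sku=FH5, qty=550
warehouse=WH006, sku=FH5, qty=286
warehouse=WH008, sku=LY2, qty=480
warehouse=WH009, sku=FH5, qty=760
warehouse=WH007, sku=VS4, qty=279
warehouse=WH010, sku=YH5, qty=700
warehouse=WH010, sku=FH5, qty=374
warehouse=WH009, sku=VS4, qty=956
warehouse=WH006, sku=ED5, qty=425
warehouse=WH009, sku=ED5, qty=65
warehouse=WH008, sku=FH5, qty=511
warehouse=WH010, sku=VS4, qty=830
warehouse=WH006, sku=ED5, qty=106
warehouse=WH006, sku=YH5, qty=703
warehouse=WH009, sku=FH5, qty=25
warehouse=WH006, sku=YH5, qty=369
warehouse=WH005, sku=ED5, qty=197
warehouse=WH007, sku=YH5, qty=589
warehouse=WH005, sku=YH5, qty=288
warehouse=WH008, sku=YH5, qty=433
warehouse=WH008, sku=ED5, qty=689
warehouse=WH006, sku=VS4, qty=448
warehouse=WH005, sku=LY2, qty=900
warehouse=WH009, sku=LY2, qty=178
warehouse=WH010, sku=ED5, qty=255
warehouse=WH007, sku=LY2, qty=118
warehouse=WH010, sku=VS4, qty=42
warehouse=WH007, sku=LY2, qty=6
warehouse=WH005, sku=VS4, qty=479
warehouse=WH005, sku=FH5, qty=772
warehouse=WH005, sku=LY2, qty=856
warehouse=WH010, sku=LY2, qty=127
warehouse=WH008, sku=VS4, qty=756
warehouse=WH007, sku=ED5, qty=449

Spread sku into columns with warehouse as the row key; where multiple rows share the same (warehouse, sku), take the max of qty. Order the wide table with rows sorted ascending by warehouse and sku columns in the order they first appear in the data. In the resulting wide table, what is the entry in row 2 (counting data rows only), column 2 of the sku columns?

421

With rows sorted ascending by warehouse, row 2 is warehouse=WH006. sku columns in first-appearance order: FH5, LY2, YH5, ED5, VS4; column 2 is LY2.
Long rows with warehouse=WH006, sku=LY2: max(421, 284) = 421.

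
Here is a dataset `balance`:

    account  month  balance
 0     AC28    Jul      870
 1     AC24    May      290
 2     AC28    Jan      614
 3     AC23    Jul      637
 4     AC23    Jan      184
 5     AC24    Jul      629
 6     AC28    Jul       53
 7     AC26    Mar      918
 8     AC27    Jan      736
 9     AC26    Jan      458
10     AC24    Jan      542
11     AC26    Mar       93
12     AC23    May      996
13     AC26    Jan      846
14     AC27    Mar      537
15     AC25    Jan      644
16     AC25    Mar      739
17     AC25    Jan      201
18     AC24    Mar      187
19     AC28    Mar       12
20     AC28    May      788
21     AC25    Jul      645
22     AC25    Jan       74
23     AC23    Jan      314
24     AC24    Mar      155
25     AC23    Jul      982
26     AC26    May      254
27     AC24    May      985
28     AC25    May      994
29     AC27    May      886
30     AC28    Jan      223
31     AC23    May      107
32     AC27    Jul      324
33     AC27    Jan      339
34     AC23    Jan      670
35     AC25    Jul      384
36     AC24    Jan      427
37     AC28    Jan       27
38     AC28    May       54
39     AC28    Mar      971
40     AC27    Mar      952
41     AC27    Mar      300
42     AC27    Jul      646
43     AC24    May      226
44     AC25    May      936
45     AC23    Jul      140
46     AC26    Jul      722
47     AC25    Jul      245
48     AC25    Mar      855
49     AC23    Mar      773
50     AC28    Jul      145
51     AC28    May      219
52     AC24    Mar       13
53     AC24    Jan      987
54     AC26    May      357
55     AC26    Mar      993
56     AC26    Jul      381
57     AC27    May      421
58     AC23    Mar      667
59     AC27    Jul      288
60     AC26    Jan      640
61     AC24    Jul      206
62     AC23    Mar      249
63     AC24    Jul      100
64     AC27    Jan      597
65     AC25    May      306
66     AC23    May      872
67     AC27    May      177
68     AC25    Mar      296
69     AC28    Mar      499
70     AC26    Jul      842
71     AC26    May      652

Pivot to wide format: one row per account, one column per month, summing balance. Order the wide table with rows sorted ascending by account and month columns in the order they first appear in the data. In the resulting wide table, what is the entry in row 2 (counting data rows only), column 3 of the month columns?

With rows sorted ascending by account, row 2 is account=AC24. month columns in first-appearance order: Jul, May, Jan, Mar; column 3 is Jan.
Long rows with account=AC24, month=Jan: 542 + 427 + 987 = 1956.

1956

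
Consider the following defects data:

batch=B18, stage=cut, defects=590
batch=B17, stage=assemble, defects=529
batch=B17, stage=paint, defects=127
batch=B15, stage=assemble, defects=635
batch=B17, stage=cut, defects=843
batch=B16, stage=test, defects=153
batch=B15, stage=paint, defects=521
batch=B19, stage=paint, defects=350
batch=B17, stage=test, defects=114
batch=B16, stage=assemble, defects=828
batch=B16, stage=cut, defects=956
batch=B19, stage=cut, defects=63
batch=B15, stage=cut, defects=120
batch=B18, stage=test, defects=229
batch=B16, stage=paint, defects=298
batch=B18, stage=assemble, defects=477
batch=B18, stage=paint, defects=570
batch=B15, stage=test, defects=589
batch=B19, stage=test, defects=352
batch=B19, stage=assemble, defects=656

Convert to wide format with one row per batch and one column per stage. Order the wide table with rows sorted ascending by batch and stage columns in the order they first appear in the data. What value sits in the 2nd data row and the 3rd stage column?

With rows sorted ascending by batch, row 2 is batch=B16. stage columns in first-appearance order: cut, assemble, paint, test; column 3 is paint.
Long rows with batch=B16, stage=paint: defects = 298.

298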